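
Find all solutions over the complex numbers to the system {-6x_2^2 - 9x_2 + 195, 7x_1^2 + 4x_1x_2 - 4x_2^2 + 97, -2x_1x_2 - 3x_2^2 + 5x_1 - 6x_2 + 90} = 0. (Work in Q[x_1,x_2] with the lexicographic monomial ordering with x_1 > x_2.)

{(-3, 5)}

Compute a lex Gröbner basis by Buchberger's algorithm.
f_1 = -6x_2^2 - 9x_2 + 195, LT = x_2^2.
f_2 = 7x_1^2 + 4x_1x_2 - 4x_2^2 + 97, LT = x_1^2.
f_3 = -2x_1x_2 + 5x_1 - 3x_2^2 - 6x_2 + 90, LT = x_1x_2.

S(f_1,f_3): lcm = x_1x_2^2. S = 4x_1x_2 - 65/2x_1 - 3/2x_2^3 - 3x_2^2 + 45x_2.
  leading term x_1x_2: subtract (-2)·f_3 from 4x_1x_2 - 65/2x_1 - 3/2x_2^3 - 3x_2^2 + 45x_2 → -45/2x_1 - 3/2x_2^3 - 9x_2^2 + 33x_2 + 180
  leading term x_1: no divisor's leading term divides it; move -45/2x_1 to the remainder.
  leading term x_2^3: subtract (1/4x_2)·f_1 from -3/2x_2^3 - 9x_2^2 + 33x_2 + 180 → -27/4x_2^2 - 63/4x_2 + 180
  leading term x_2^2: subtract (9/8)·f_1 from -27/4x_2^2 - 63/4x_2 + 180 → -45/8x_2 - 315/8
  leading term x_2: no divisor's leading term divides it; move -45/8x_2 to the remainder.
  leading term 1: no divisor's leading term divides it; move -315/8 to the remainder.
  remainder -45/2x_1 - 45/8x_2 - 315/8 ≠ 0; add h_4 = -45/2x_1 - 45/8x_2 - 315/8 to the basis.

S(f_2,f_3): lcm = x_1^2x_2. S = 5/2x_1^2 - 13/14x_1x_2^2 - 3x_1x_2 + 45x_1 - 4/7x_2^3 + 97/7x_2.
  leading term x_1^2: subtract (5/14)·f_2 from 5/2x_1^2 - 13/14x_1x_2^2 - 3x_1x_2 + 45x_1 - 4/7x_2^3 + 97/7x_2 → -13/14x_1x_2^2 - 31/7x_1x_2 + 45x_1 - 4/7x_2^3 + 10/7x_2^2 + 97/7x_2 - 485/14
  leading term x_1x_2^2: subtract (13/84x_1)·f_1 from -13/14x_1x_2^2 - 31/7x_1x_2 + 45x_1 - 4/7x_2^3 + 10/7x_2^2 + 97/7x_2 - 485/14 → -85/28x_1x_2 + 415/28x_1 - 4/7x_2^3 + 10/7x_2^2 + 97/7x_2 - 485/14
  leading term x_1x_2: subtract (85/56)·f_3 from -85/28x_1x_2 + 415/28x_1 - 4/7x_2^3 + 10/7x_2^2 + 97/7x_2 - 485/14 → 405/56x_1 - 4/7x_2^3 + 335/56x_2^2 + 643/28x_2 - 685/4
  leading term x_1: subtract (-9/28)·h_4 from 405/56x_1 - 4/7x_2^3 + 335/56x_2^2 + 643/28x_2 - 685/4 → -4/7x_2^3 + 335/56x_2^2 + 677/32x_2 - 5885/32
  leading term x_2^3: subtract (2/21x_2)·f_1 from -4/7x_2^3 + 335/56x_2^2 + 677/32x_2 - 5885/32 → 383/56x_2^2 + 579/224x_2 - 5885/32
  leading term x_2^2: subtract (-383/336)·f_1 from 383/56x_2^2 + 579/224x_2 - 5885/32 → -1719/224x_2 + 8595/224
  leading term x_2: no divisor's leading term divides it; move -1719/224x_2 to the remainder.
  leading term 1: no divisor's leading term divides it; move 8595/224 to the remainder.
  remainder -1719/224x_2 + 8595/224 ≠ 0; add h_5 = -1719/224x_2 + 8595/224 to the basis.

The other S-polynomials (S(f_1,f_2), S(f_1,h_4), S(f_2,h_4), S(f_3,h_4), S(f_1,h_5), S(f_2,h_5), S(f_3,h_5), S(h_4,h_5)) all reduce to 0 modulo the current basis, so we have a Gröbner basis.
Inter-reduce: drop elements whose leading term is divisible by another's, tail-reduce, and make monic.
Reduced Gröbner basis: {x_1 + 3, x_2 - 5}.

The lex basis is triangular: the last element involves only x_2. Solving x_2 - 5 = 0 gives x_2 ∈ {5}; substituting each value into the earlier elements determines the remaining variables.
  x_2 = 5: the earlier basis element becomes x_1 + 3 = 0, giving x_1 = -3 — point (-3, 5).
Check: every point annihilates each of the original generators.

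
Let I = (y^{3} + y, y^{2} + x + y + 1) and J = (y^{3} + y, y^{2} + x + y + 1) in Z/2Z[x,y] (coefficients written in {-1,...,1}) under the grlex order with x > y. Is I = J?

Yes, the ideals are equal.

Two ideals are equal iff their reduced Gröbner bases coincide (the reduced basis is unique for a fixed ordering).
Buchberger on the first generating set:
f_1 = y^{3} + y, LT = y^{3}.
f_2 = y^{2} + x + y + 1, LT = y^{2}.

S(f_1,f_2): lcm = y^{3}. S = xy + y^{2}.
  leading term xy: no divisor's leading term divides it; move xy to the remainder.
  leading term y^{2}: subtract (1)·f_2 from y^{2} → x + y + 1
  leading term x: no divisor's leading term divides it; move x to the remainder.
  leading term y: no divisor's leading term divides it; move y to the remainder.
  leading term 1: no divisor's leading term divides it; move 1 to the remainder.
  remainder xy + x + y + 1 ≠ 0; add g_3 = xy + x + y + 1 to the basis.

S(f_1,g_3): lcm = xy^{3}. S = xy^{2} + y^{3} + xy + y^{2}.
  leading term xy^{2}: subtract (x)·f_2 from xy^{2} + y^{3} + xy + y^{2} → y^{3} + x^{2} + y^{2} + x
  leading term y^{3}: subtract (1)·f_1 from y^{3} + x^{2} + y^{2} + x → x^{2} + y^{2} + x + y
  leading term x^{2}: no divisor's leading term divides it; move x^{2} to the remainder.
  leading term y^{2}: subtract (1)·f_2 from y^{2} + x + y → 1
  leading term 1: no divisor's leading term divides it; move 1 to the remainder.
  remainder x^{2} + 1 ≠ 0; add g_4 = x^{2} + 1 to the basis.

The other S-polynomials (S(f_2,g_3), S(f_1,g_4), S(f_2,g_4), S(g_3,g_4)) all reduce to 0 modulo the current basis, so we have a Gröbner basis.
Inter-reduce: drop elements whose leading term is divisible by another's, tail-reduce, and make monic.
Reduced Gröbner basis: {x^{2} + 1, xy + x + y + 1, y^{2} + x + y + 1}.

Buchberger on the second generating set:
h_1 = y^{3} + y, LT = y^{3}.
h_2 = y^{2} + x + y + 1, LT = y^{2}.

S(h_1,h_2): lcm = y^{3}. S = xy + y^{2}.
  leading term xy: no divisor's leading term divides it; move xy to the remainder.
  leading term y^{2}: subtract (1)·h_2 from y^{2} → x + y + 1
  leading term x: no divisor's leading term divides it; move x to the remainder.
  leading term y: no divisor's leading term divides it; move y to the remainder.
  leading term 1: no divisor's leading term divides it; move 1 to the remainder.
  remainder xy + x + y + 1 ≠ 0; add k_3 = xy + x + y + 1 to the basis.

S(h_1,k_3): lcm = xy^{3}. S = xy^{2} + y^{3} + xy + y^{2}.
  leading term xy^{2}: subtract (x)·h_2 from xy^{2} + y^{3} + xy + y^{2} → y^{3} + x^{2} + y^{2} + x
  leading term y^{3}: subtract (1)·h_1 from y^{3} + x^{2} + y^{2} + x → x^{2} + y^{2} + x + y
  leading term x^{2}: no divisor's leading term divides it; move x^{2} to the remainder.
  leading term y^{2}: subtract (1)·h_2 from y^{2} + x + y → 1
  leading term 1: no divisor's leading term divides it; move 1 to the remainder.
  remainder x^{2} + 1 ≠ 0; add k_4 = x^{2} + 1 to the basis.

The other S-polynomials (S(h_2,k_3), S(h_1,k_4), S(h_2,k_4), S(k_3,k_4)) all reduce to 0 modulo the current basis, so we have a Gröbner basis.
Inter-reduce: drop elements whose leading term is divisible by another's, tail-reduce, and make monic.
Reduced Gröbner basis: {x^{2} + 1, xy + x + y + 1, y^{2} + x + y + 1}.

Same reduced basis, so the two generating sets span the same ideal.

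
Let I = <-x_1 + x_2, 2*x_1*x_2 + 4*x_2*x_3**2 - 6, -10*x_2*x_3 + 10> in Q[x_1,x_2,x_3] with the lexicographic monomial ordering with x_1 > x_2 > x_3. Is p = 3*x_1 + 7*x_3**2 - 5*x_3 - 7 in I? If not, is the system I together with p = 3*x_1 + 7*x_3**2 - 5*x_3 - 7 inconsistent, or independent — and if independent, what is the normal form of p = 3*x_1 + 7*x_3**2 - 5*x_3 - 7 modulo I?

First compute the reduced Gröbner basis of I by Buchberger's algorithm.
f_1 = -x_1 + x_2, LT = x_1.
f_2 = 2*x_1*x_2 + 4*x_2*x_3**2 - 6, LT = x_1*x_2.
f_3 = -10*x_2*x_3 + 10, LT = x_2*x_3.

S(f_1,f_2): lcm = x_1*x_2. S = -x_2**2 - 2*x_2*x_3**2 + 3.
  leading term x_2**2: no divisor's leading term divides it; move -x_2**2 to the remainder.
  leading term x_2*x_3**2: subtract (1/5*x_3)·f_3 from -2*x_2*x_3**2 + 3 → -2*x_3 + 3
  leading term x_3: no divisor's leading term divides it; move -2*x_3 to the remainder.
  leading term 1: no divisor's leading term divides it; move 3 to the remainder.
  remainder -x_2**2 - 2*x_3 + 3 ≠ 0; add h_4 = -x_2**2 - 2*x_3 + 3 to the basis.

S(f_2,f_3): lcm = x_1*x_2*x_3. S = x_1 + 2*x_2*x_3**3 - 3*x_3.
  leading term x_1: subtract (-1)·f_1 from x_1 + 2*x_2*x_3**3 - 3*x_3 → 2*x_2*x_3**3 + x_2 - 3*x_3
  leading term x_2*x_3**3: subtract (-1/5*x_3**2)·f_3 from 2*x_2*x_3**3 + x_2 - 3*x_3 → x_2 + 2*x_3**2 - 3*x_3
  leading term x_2: no divisor's leading term divides it; move x_2 to the remainder.
  leading term x_3**2: no divisor's leading term divides it; move 2*x_3**2 to the remainder.
  leading term x_3: no divisor's leading term divides it; move -3*x_3 to the remainder.
  remainder x_2 + 2*x_3**2 - 3*x_3 ≠ 0; add h_5 = x_2 + 2*x_3**2 - 3*x_3 to the basis.

S(f_3,h_5): lcm = x_2*x_3. S = -2*x_3**3 + 3*x_3**2 - 1.
  leading term x_3**3: no divisor's leading term divides it; move -2*x_3**3 to the remainder.
  leading term x_3**2: no divisor's leading term divides it; move 3*x_3**2 to the remainder.
  leading term 1: no divisor's leading term divides it; move -1 to the remainder.
  remainder -2*x_3**3 + 3*x_3**2 - 1 ≠ 0; add h_6 = -2*x_3**3 + 3*x_3**2 - 1 to the basis.

The other S-polynomials (S(f_1,f_3), S(f_1,h_4), S(f_2,h_4), S(f_3,h_4), S(f_1,h_5), S(f_2,h_5), S(h_4,h_5), S(f_1,h_6), S(f_2,h_6), S(f_3,h_6), S(h_4,h_6), S(h_5,h_6)) all reduce to 0 modulo the current basis, so we have a Gröbner basis.
Inter-reduce: drop elements whose leading term is divisible by another's, tail-reduce, and make monic.
Reduced Gröbner basis: {x_1 + 2*x_3**2 - 3*x_3, x_2 + 2*x_3**2 - 3*x_3, x_3**3 - 3/2*x_3**2 + 1/2}.
Label its elements g_1 = x_1 + 2*x_3**2 - 3*x_3, g_2 = x_2 + 2*x_3**2 - 3*x_3, g_3 = x_3**3 - 3/2*x_3**2 + 1/2.

Reduce p = 3*x_1 + 7*x_3**2 - 5*x_3 - 7 modulo G:
  leading term x_1: subtract (3)·g_1 from 3*x_1 + 7*x_3**2 - 5*x_3 - 7 → x_3**2 + 4*x_3 - 7
  leading term x_3**2: no divisor's leading term divides it; move x_3**2 to the remainder.
  leading term x_3: no divisor's leading term divides it; move 4*x_3 to the remainder.
  leading term 1: no divisor's leading term divides it; move -7 to the remainder.
  normal form = x_3**2 + 4*x_3 - 7.
The normal form is nonzero, so p ∉ I. Since p minus its normal form lies in I, I + (p) = I + (r) where r = x_3**2 + 4*x_3 - 7; decide whether this ideal is the whole ring.
Run Buchberger on G together with r (pairs among the g_i already reduce to 0 since G is a Gröbner basis):
g_1 = x_1 + 2*x_3**2 - 3*x_3, LT = x_1.
g_2 = x_2 + 2*x_3**2 - 3*x_3, LT = x_2.
g_3 = x_3**3 - 3/2*x_3**2 + 1/2, LT = x_3**3.
r = x_3**2 + 4*x_3 - 7, LT = x_3**2.

S(g_3,r): lcm = x_3**3. S = -11/2*x_3**2 + 7*x_3 + 1/2.
  leading term x_3**2: subtract (-11/2)·r from -11/2*x_3**2 + 7*x_3 + 1/2 → 29*x_3 - 38
  leading term x_3: no divisor's leading term divides it; move 29*x_3 to the remainder.
  leading term 1: no divisor's leading term divides it; move -38 to the remainder.
  remainder 29*x_3 - 38 ≠ 0; add m_5 = 29*x_3 - 38 to the basis.

S(g_3,m_5): lcm = x_3**3. S = -11/58*x_3**2 + 1/2.
  leading term x_3**2: subtract (-11/58)·r from -11/58*x_3**2 + 1/2 → 22/29*x_3 - 24/29
  leading term x_3: subtract (22/841)·m_5 from 22/29*x_3 - 24/29 → 140/841
  leading term 1: no divisor's leading term divides it; move 140/841 to the remainder.
  remainder 140/841 ≠ 0; add m_6 = 140/841 to the basis.

The other S-polynomials (S(g_1,g_2), S(g_1,g_3), S(g_1,r), S(g_2,g_3), S(g_2,r), S(g_1,m_5), S(g_2,m_5), S(r,m_5), S(g_1,m_6), S(g_2,m_6), S(g_3,m_6), S(r,m_6), S(m_5,m_6)) all reduce to 0 modulo the current basis, so we have a Gröbner basis.
Inter-reduce: drop elements whose leading term is divisible by another's, tail-reduce, and make monic.
Reduced Gröbner basis: {1}.
The reduced Gröbner basis of I + (p) is {1}: the ideal is the whole ring, so the enlarged system has no common solution — adjoining p is inconsistent.

Adjoining 3*x_1 + 7*x_3**2 - 5*x_3 - 7 makes the ideal the whole ring: the system is inconsistent.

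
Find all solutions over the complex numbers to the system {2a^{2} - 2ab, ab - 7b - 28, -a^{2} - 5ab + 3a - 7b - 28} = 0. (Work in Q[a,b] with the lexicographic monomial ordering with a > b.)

Compute a lex Gröbner basis by Buchberger's algorithm.
f_1 = 2a^{2} - 2ab, LT = a^{2}.
f_2 = ab - 7b - 28, LT = ab.
f_3 = -a^{2} - 5ab + 3a - 7b - 28, LT = a^{2}.

S(f_1,f_2): lcm = a^{2}b. S = -ab^{2} + 7ab + 28a.
  reduce S modulo (f_1, f_2, f_3):
  remainder 28a - 7b^{2} + 21b + 196 ≠ 0; add h_4 = 28a - 7b^{2} + 21b + 196 to the basis.

S(f_1,f_3): lcm = a^{2}. S = -6ab + 3a - 7b - 28.
  reduce S modulo (f_1, f_2, f_3, h_4):
  remainder \tfrac{3}{4}b^{2} - \tfrac{205}{4}b - 217 ≠ 0; add h_5 = \tfrac{3}{4}b^{2} - \tfrac{205}{4}b - 217 to the basis.

S(f_2,f_3): lcm = a^{2}b. S = -5ab^{2} - 4ab - 28a - 7b^{2} - 28b.
  reduce S modulo (f_1, f_2, f_3, h_4, h_5):
  remainder -\tfrac{10570}{3}b - \tfrac{42280}{3} ≠ 0; add h_6 = -\tfrac{10570}{3}b - \tfrac{42280}{3} to the basis.

The other S-polynomials (S(f_1,h_4), S(f_2,h_4), S(f_3,h_4), S(f_1,h_5), S(f_2,h_5), S(f_3,h_5), S(h_4,h_5), S(f_1,h_6), S(f_2,h_6), S(f_3,h_6), S(h_4,h_6), S(h_5,h_6)) all reduce to 0 modulo the current basis, so we have a Gröbner basis.
Inter-reduce: drop elements whose leading term is divisible by another's, tail-reduce, and make monic.
Reduced Gröbner basis: {a, b + 4}.

Elimination: the polynomial b + 4 lies in the elimination ideal for b, so b ∈ {-4}. For each such b, the remaining basis elements (now univariate) give the rest of the solution.
  b = -4: the earlier basis element becomes a = 0, giving a = 0 — point (0, -4).

{(0, -4)}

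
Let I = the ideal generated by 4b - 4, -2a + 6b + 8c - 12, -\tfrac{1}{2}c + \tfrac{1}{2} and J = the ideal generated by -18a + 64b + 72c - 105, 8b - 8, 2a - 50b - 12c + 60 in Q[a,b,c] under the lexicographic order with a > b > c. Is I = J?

For a fixed monomial order, each ideal has a unique reduced Gröbner basis; comparing bases decides equality.
Buchberger on the first generating set:
f_1 = 4b - 4, LT = b.
f_2 = -2a + 6b + 8c - 12, LT = a.
f_3 = -\tfrac{1}{2}c + \tfrac{1}{2}, LT = c.

S(f_1,f_2): leading monomials are coprime, so the S-polynomial reduces to 0 (Buchberger's first criterion).
S(f_1,f_3): leading monomials are coprime, so the S-polynomial reduces to 0 (Buchberger's first criterion).
S(f_2,f_3): leading monomials are coprime, so the S-polynomial reduces to 0 (Buchberger's first criterion).
Every S-polynomial of the final basis reduces to 0, so we have a Gröbner basis.
Inter-reduce: drop elements whose leading term is divisible by another's, tail-reduce, and make monic.
Reduced Gröbner basis: {a - 1, b - 1, c - 1}.

Buchberger on the second generating set:
h_1 = -18a + 64b + 72c - 105, LT = a.
h_2 = 8b - 8, LT = b.
h_3 = 2a - 50b - 12c + 60, LT = a.

S(h_1,h_2): leading monomials are coprime, so the S-polynomial reduces to 0 (Buchberger's first criterion).
S(h_1,h_3): lcm = a. S = \tfrac{193}{9}b + 2c - \tfrac{145}{6}.
  leading term b: subtract (\tfrac{193}{72})·h_2 from \tfrac{193}{9}b + 2c - \tfrac{145}{6} → 2c - \tfrac{49}{18}
  leading term c: no divisor's leading term divides it; move 2c to the remainder.
  leading term 1: no divisor's leading term divides it; move -\tfrac{49}{18} to the remainder.
  remainder 2c - \tfrac{49}{18} ≠ 0; add k_4 = 2c - \tfrac{49}{18} to the basis.

S(h_2,h_3): leading monomials are coprime, so the S-polynomial reduces to 0 (Buchberger's first criterion).
S(h_1,k_4): leading monomials are coprime, so the S-polynomial reduces to 0 (Buchberger's first criterion).
S(h_2,k_4): leading monomials are coprime, so the S-polynomial reduces to 0 (Buchberger's first criterion).
S(h_3,k_4): leading monomials are coprime, so the S-polynomial reduces to 0 (Buchberger's first criterion).
Every S-polynomial of the final basis reduces to 0, so we have a Gröbner basis.
Inter-reduce: drop elements whose leading term is divisible by another's, tail-reduce, and make monic.
Reduced Gröbner basis: {a - \tfrac{19}{6}, b - 1, c - \tfrac{49}{36}}.

Since the reduced bases disagree, the two ideals are not the same.
The choice of monomial ordering does not affect the verdict — as long as both bases are computed under the same ordering, their equality decides ideal equality.

No, the ideals differ.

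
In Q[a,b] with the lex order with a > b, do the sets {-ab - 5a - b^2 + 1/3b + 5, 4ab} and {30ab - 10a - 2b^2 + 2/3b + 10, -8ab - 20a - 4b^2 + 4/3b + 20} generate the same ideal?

Equality of ideals is decidable: compute both reduced Gröbner bases (unique for the ordering) and check whether they agree.
Buchberger on the first generating set:
f_1 = -ab - 5a - b^2 + 1/3b + 5, LT = ab.
f_2 = 4ab, LT = ab.

S(f_1,f_2): lcm = ab. S = 5a + b^2 - 1/3b - 5.
  reduce S modulo (f_1, f_2):
  remainder 5a + b^2 - 1/3b - 5 ≠ 0; add g_3 = 5a + b^2 - 1/3b - 5 to the basis.

S(f_1,g_3): lcm = ab. S = 5a - 1/5b^3 + 16/15b^2 + 2/3b - 5.
  reduce S modulo (f_1, f_2, g_3):
  remainder -1/5b^3 + 1/15b^2 + b ≠ 0; add g_4 = -1/5b^3 + 1/15b^2 + b to the basis.

The other S-polynomials (S(f_2,g_3), S(f_1,g_4), S(f_2,g_4), S(g_3,g_4)) all reduce to 0 modulo the current basis, so we have a Gröbner basis.
Inter-reduce: drop elements whose leading term is divisible by another's, tail-reduce, and make monic.
Reduced Gröbner basis: {a + 1/5b^2 - 1/15b - 1, b^3 - 1/3b^2 - 5b}.

Buchberger on the second generating set:
h_1 = 30ab - 10a - 2b^2 + 2/3b + 10, LT = ab.
h_2 = -8ab - 20a - 4b^2 + 4/3b + 20, LT = ab.

S(h_1,h_2): lcm = ab. S = -17/6a - 17/30b^2 + 17/90b + 17/6.
  reduce S modulo (h_1, h_2):
  remainder -17/6a - 17/30b^2 + 17/90b + 17/6 ≠ 0; add k_3 = -17/6a - 17/30b^2 + 17/90b + 17/6 to the basis.

S(h_1,k_3): lcm = ab. S = -1/3a - 1/5b^3 + 46/45b + 1/3.
  reduce S modulo (h_1, h_2, k_3):
  remainder -1/5b^3 + 1/15b^2 + b ≠ 0; add k_4 = -1/5b^3 + 1/15b^2 + b to the basis.

The other S-polynomials (S(h_2,k_3), S(h_1,k_4), S(h_2,k_4), S(k_3,k_4)) all reduce to 0 modulo the current basis, so we have a Gröbner basis.
Inter-reduce: drop elements whose leading term is divisible by another's, tail-reduce, and make monic.
Reduced Gröbner basis: {a + 1/5b^2 - 1/15b - 1, b^3 - 1/3b^2 - 5b}.

These coincide, so the ideals are equal.

Yes, the ideals are equal.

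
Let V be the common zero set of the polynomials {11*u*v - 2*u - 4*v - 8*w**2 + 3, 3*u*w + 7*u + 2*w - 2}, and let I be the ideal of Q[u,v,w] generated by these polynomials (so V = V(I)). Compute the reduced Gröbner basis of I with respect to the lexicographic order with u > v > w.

f_1 = 11*u*v - 2*u - 4*v - 8*w**2 + 3, LT = u*v.
f_2 = 3*u*w + 7*u + 2*w - 2, LT = u*w.

S(f_1,f_2): lcm = u*v*w. S = -7/3*u*v - 2/11*u*w - 34/33*v*w + 2/3*v - 8/11*w**3 + 3/11*w.
  reduce S modulo (f_1, f_2):
  remainder -34/33*v*w - 2/11*v - 8/11*w**3 - 56/33*w**2 + 13/33*w + 17/33 ≠ 0; add g_3 = -34/33*v*w - 2/11*v - 8/11*w**3 - 56/33*w**2 + 13/33*w + 17/33 to the basis.

The other S-polynomials (S(f_1,g_3), S(f_2,g_3)) all reduce to 0 modulo the current basis, so we have a Gröbner basis.

G = {u*v - 2/11*u - 4/11*v - 8/11*w**2 + 3/11, u*w + 7/3*u + 2/3*w - 2/3, v*w + 3/17*v + 12/17*w**3 + 28/17*w**2 - 13/34*w - 1/2}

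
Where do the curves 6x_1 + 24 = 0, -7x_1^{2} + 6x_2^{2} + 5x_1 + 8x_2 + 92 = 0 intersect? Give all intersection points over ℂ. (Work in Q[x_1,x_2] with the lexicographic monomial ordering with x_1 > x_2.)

Compute a lex Gröbner basis by Buchberger's algorithm.
f_1 = 6x_1 + 24, LT = x_1.
f_2 = -7x_1^{2} + 5x_1 + 6x_2^{2} + 8x_2 + 92, LT = x_1^{2}.

S(f_1,f_2): lcm = x_1^{2}. S = \tfrac{33}{7}x_1 + \tfrac{6}{7}x_2^{2} + \tfrac{8}{7}x_2 + \tfrac{92}{7}.
  leading term x_1: subtract (\tfrac{11}{14})·f_1 from \tfrac{33}{7}x_1 + \tfrac{6}{7}x_2^{2} + \tfrac{8}{7}x_2 + \tfrac{92}{7} → \tfrac{6}{7}x_2^{2} + \tfrac{8}{7}x_2 - \tfrac{40}{7}
  leading term x_2^{2}: no divisor's leading term divides it; move \tfrac{6}{7}x_2^{2} to the remainder.
  leading term x_2: no divisor's leading term divides it; move \tfrac{8}{7}x_2 to the remainder.
  leading term 1: no divisor's leading term divides it; move -\tfrac{40}{7} to the remainder.
  remainder \tfrac{6}{7}x_2^{2} + \tfrac{8}{7}x_2 - \tfrac{40}{7} ≠ 0; add h_3 = \tfrac{6}{7}x_2^{2} + \tfrac{8}{7}x_2 - \tfrac{40}{7} to the basis.

The other S-polynomials (S(f_1,h_3), S(f_2,h_3)) all reduce to 0 modulo the current basis, so we have a Gröbner basis.
Inter-reduce: drop elements whose leading term is divisible by another's, tail-reduce, and make monic.
Reduced Gröbner basis: {x_1 + 4, x_2^{2} + \tfrac{4}{3}x_2 - \tfrac{20}{3}}.

Since the basis is lex-ordered, x_2^{2} + \tfrac{4}{3}x_2 - \tfrac{20}{3} is univariate in x_2. Its roots are {-10/3, 2}. Back-substituting each root into the other basis elements fixes the other coordinates.
  x_2 = -10/3: the earlier basis element becomes x_1 + 4 = 0, giving x_1 = -4 — point (-4, -10/3).
  x_2 = 2: the earlier basis element becomes x_1 + 4 = 0, giving x_1 = -4 — point (-4, 2).

{(-4, -10/3), (-4, 2)}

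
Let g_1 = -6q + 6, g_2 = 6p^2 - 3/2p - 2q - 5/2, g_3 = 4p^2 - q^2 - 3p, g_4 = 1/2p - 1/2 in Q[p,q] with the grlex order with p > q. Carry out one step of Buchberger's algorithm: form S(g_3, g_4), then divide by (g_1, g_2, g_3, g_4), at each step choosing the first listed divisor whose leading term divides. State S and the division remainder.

lcm(LM(g_3), LM(g_4)) = p^2.
S = (lcm/LT(g_3))·g_3 − (lcm/LT(g_4))·g_4 = -1/4q^2 + 1/4p.
Reduce S modulo (g_1, g_2, g_3, g_4) in that order:
  leading term q^2: subtract (1/24q)·g_1 from -1/4q^2 + 1/4p → 1/4p - 1/4q
  leading term p: subtract (1/2)·g_4 from 1/4p - 1/4q → -1/4q + 1/4
  leading term q: subtract (1/24)·g_1 from -1/4q + 1/4 → 0
The remainder is 0, so this S-polynomial contributes no new basis element.
An S-polynomial is built so that the two leading terms cancel; whether anything survives reduction is exactly the Gröbner-basis criterion.

S(g_3, g_4) = -1/4q^2 + 1/4p; remainder on division = 0.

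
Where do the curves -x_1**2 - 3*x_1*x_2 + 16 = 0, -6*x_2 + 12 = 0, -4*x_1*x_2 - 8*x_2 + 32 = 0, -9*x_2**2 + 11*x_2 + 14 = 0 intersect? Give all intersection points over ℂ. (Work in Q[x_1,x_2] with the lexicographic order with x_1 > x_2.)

Compute a lex Gröbner basis by Buchberger's algorithm.
f_1 = -x_1**2 - 3*x_1*x_2 + 16, LT = x_1**2.
f_2 = -6*x_2 + 12, LT = x_2.
f_3 = -4*x_1*x_2 - 8*x_2 + 32, LT = x_1*x_2.
f_4 = -9*x_2**2 + 11*x_2 + 14, LT = x_2**2.

S(f_1,f_2): leading monomials are coprime, so the S-polynomial reduces to 0 (Buchberger's first criterion).
S(f_1,f_3): lcm = x_1**2*x_2. S = 3*x_1*x_2**2 - 2*x_1*x_2 + 8*x_1 - 16*x_2.
  leading term x_1*x_2**2: subtract (-1/2*x_1*x_2)·f_2 from 3*x_1*x_2**2 - 2*x_1*x_2 + 8*x_1 - 16*x_2 → 4*x_1*x_2 + 8*x_1 - 16*x_2
  leading term x_1*x_2: subtract (-2/3*x_1)·f_2 from 4*x_1*x_2 + 8*x_1 - 16*x_2 → 16*x_1 - 16*x_2
  leading term x_1: no divisor's leading term divides it; move 16*x_1 to the remainder.
  leading term x_2: subtract (8/3)·f_2 from -16*x_2 → -32
  leading term 1: no divisor's leading term divides it; move -32 to the remainder.
  remainder 16*x_1 - 32 ≠ 0; add h_5 = 16*x_1 - 32 to the basis.

S(f_1,f_4): leading monomials are coprime, so the S-polynomial reduces to 0 (Buchberger's first criterion).
S(f_2,f_3): lcm = x_1*x_2. S = -2*x_1 - 2*x_2 + 8.
  leading term x_1: subtract (-1/8)·h_5 from -2*x_1 - 2*x_2 + 8 → -2*x_2 + 4
  leading term x_2: subtract (1/3)·f_2 from -2*x_2 + 4 → 0
  remainder 0.

S(f_2,f_4): lcm = x_2**2. S = -7/9*x_2 + 14/9.
  leading term x_2: subtract (7/54)·f_2 from -7/9*x_2 + 14/9 → 0
  remainder 0.

S(f_3,f_4): lcm = x_1*x_2**2. S = 11/9*x_1*x_2 + 14/9*x_1 + 2*x_2**2 - 8*x_2.
  leading term x_1*x_2: subtract (-11/54*x_1)·f_2 from 11/9*x_1*x_2 + 14/9*x_1 + 2*x_2**2 - 8*x_2 → 4*x_1 + 2*x_2**2 - 8*x_2
  leading term x_1: subtract (1/4)·h_5 from 4*x_1 + 2*x_2**2 - 8*x_2 → 2*x_2**2 - 8*x_2 + 8
  leading term x_2**2: subtract (-1/3*x_2)·f_2 from 2*x_2**2 - 8*x_2 + 8 → -4*x_2 + 8
  leading term x_2: subtract (2/3)·f_2 from -4*x_2 + 8 → 0
  remainder 0.

S(f_1,h_5): lcm = x_1**2. S = 3*x_1*x_2 + 2*x_1 - 16.
  leading term x_1*x_2: subtract (-1/2*x_1)·f_2 from 3*x_1*x_2 + 2*x_1 - 16 → 8*x_1 - 16
  leading term x_1: subtract (1/2)·h_5 from 8*x_1 - 16 → 0
  remainder 0.

S(f_2,h_5): leading monomials are coprime, so the S-polynomial reduces to 0 (Buchberger's first criterion).
S(f_3,h_5): lcm = x_1*x_2. S = 4*x_2 - 8.
  leading term x_2: subtract (-2/3)·f_2 from 4*x_2 - 8 → 0
  remainder 0.

S(f_4,h_5): leading monomials are coprime, so the S-polynomial reduces to 0 (Buchberger's first criterion).
Every S-polynomial of the final basis reduces to 0, so we have a Gröbner basis.
Inter-reduce: drop elements whose leading term is divisible by another's, tail-reduce, and make monic.
Reduced Gröbner basis: {x_1 - 2, x_2 - 2}.

Elimination: the polynomial x_2 - 2 lies in the elimination ideal for x_2, so x_2 ∈ {2}. For each such x_2, the remaining basis elements (now univariate) give the rest of the solution.
  x_2 = 2: the earlier basis element becomes x_1 - 2 = 0, giving x_1 = 2 — point (2, 2).
Check: every point annihilates each of the original generators.

{(2, 2)}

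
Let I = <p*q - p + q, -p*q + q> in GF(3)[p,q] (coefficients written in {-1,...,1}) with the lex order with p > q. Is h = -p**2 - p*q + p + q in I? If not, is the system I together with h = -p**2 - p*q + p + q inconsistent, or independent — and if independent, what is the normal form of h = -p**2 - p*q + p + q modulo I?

-p**2 - p*q + p + q lies in I (it reduces to 0).

First compute the reduced Gröbner basis of I by Buchberger's algorithm.
f_1 = p*q - p + q, LT = p*q.
f_2 = -p*q + q, LT = p*q.

S(f_1,f_2): lcm = p*q. S = -p - q.
  leading term p: no divisor's leading term divides it; move -p to the remainder.
  leading term q: no divisor's leading term divides it; move -q to the remainder.
  remainder -p - q ≠ 0; add k_3 = -p - q to the basis.

S(f_1,k_3): lcm = p*q. S = -p - q**2 + q.
  leading term p: subtract (1)·k_3 from -p - q**2 + q → -q**2 - q
  leading term q**2: no divisor's leading term divides it; move -q**2 to the remainder.
  leading term q: no divisor's leading term divides it; move -q to the remainder.
  remainder -q**2 - q ≠ 0; add k_4 = -q**2 - q to the basis.

The other S-polynomials (S(f_2,k_3), S(f_1,k_4), S(f_2,k_4), S(k_3,k_4)) all reduce to 0 modulo the current basis, so we have a Gröbner basis.
Inter-reduce: drop elements whose leading term is divisible by another's, tail-reduce, and make monic.
Reduced Gröbner basis: {p + q, q**2 + q}.
Label its elements g_1 = p + q, g_2 = q**2 + q.

Reduce h = -p**2 - p*q + p + q modulo G:
  leading term p**2: subtract (-p)·g_1 from -p**2 - p*q + p + q → p + q
  leading term p: subtract (1)·g_1 from p + q → 0
  normal form = 0.
Since the normal form is 0, h ∈ I.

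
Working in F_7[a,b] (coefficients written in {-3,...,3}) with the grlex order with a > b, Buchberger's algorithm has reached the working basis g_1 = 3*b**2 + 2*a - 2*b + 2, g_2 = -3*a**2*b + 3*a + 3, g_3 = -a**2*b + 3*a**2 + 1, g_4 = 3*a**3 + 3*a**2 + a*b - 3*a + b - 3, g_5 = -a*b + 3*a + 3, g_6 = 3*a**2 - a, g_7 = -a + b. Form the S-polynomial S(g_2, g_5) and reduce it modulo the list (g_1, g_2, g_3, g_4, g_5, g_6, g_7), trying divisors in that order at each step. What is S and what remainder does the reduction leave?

lcm(LM(g_2), LM(g_5)) = a**2*b.
S = (lcm/LT(g_2))·g_2 − (lcm/LT(g_5))·g_5 = 3*a**2 + 2*a - 1.
Reduce S modulo (g_1, g_2, g_3, g_4, g_5, g_6, g_7) in that order:
  leading term a**2: subtract (1)·g_6 from 3*a**2 + 2*a - 1 → 3*a - 1
  leading term a: subtract (-3)·g_7 from 3*a - 1 → 3*b - 1
  leading term b: no divisor's leading term divides it; move 3*b to the remainder.
  leading term 1: no divisor's leading term divides it; move -1 to the remainder.
The remainder 3*b - 1 is nonzero, so it would be added as the next basis element.

S(g_2, g_5) = 3*a**2 + 2*a - 1; remainder on division = 3*b - 1.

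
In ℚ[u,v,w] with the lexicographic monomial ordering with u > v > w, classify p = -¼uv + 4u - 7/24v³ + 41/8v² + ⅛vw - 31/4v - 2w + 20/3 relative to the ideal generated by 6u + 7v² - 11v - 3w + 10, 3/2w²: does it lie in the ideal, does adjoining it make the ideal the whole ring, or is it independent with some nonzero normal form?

First compute the reduced Gröbner basis of I by Buchberger's algorithm.
f_1 = 6u + 7v² - 11v - 3w + 10, LT = u.
f_2 = 3/2w², LT = w².

The S-polynomials (S(f_1,f_2)) all reduce to 0 modulo the current basis, so we have a Gröbner basis.
Inter-reduce: drop elements whose leading term is divisible by another's, tail-reduce, and make monic.
Reduced Gröbner basis: {u + 7/6v² - 11/6v - ½w + 5/3, w²}.
Label its elements g_1 = u + 7/6v² - 11/6v - ½w + 5/3, g_2 = w².

Reduce p = -¼uv + 4u - 7/24v³ + 41/8v² + ⅛vw - 31/4v - 2w + 20/3 modulo G:
  leading term uv: subtract (-¼v)·g_1 from -¼uv + 4u - 7/24v³ + 41/8v² + ⅛vw - 31/4v - 2w + 20/3 → 4u + 14/3v² - 22/3v - 2w + 20/3
  leading term u: subtract (4)·g_1 from 4u + 14/3v² - 22/3v - 2w + 20/3 → 0
  normal form = 0.
Since the normal form is 0, p ∈ I.

Ideal membership is decidable via reduction modulo a Gröbner basis.

-¼uv + 4u - 7/24v³ + 41/8v² + ⅛vw - 31/4v - 2w + 20/3 lies in I (it reduces to 0).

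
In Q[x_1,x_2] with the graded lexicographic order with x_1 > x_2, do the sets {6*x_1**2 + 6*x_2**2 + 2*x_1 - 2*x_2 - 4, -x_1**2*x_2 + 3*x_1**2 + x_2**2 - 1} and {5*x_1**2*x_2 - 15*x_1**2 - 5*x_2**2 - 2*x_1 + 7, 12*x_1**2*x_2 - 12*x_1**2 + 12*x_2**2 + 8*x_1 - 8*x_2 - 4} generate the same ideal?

No, the ideals differ.

Equality of ideals is decidable: compute both reduced Gröbner bases (unique for the ordering) and check whether they agree.
Buchberger on the first generating set:
f_1 = 6*x_1**2 + 6*x_2**2 + 2*x_1 - 2*x_2 - 4, LT = x_1**2.
f_2 = -x_1**2*x_2 + 3*x_1**2 + x_2**2 - 1, LT = x_1**2*x_2.

S(f_1,f_2): lcm = x_1**2*x_2. S = x_2**3 + 3*x_1**2 + 1/3*x_1*x_2 + 2/3*x_2**2 - 2/3*x_2 - 1.
  leading term x_2**3: no divisor's leading term divides it; move x_2**3 to the remainder.
  leading term x_1**2: subtract (1/2)·f_1 from 3*x_1**2 + 1/3*x_1*x_2 + 2/3*x_2**2 - 2/3*x_2 - 1 → 1/3*x_1*x_2 - 7/3*x_2**2 - x_1 + 1/3*x_2 + 1
  leading term x_1*x_2: no divisor's leading term divides it; move 1/3*x_1*x_2 to the remainder.
  leading term x_2**2: no divisor's leading term divides it; move -7/3*x_2**2 to the remainder.
  leading term x_1: no divisor's leading term divides it; move -x_1 to the remainder.
  leading term x_2: no divisor's leading term divides it; move 1/3*x_2 to the remainder.
  leading term 1: no divisor's leading term divides it; move 1 to the remainder.
  remainder x_2**3 + 1/3*x_1*x_2 - 7/3*x_2**2 - x_1 + 1/3*x_2 + 1 ≠ 0; add g_3 = x_2**3 + 1/3*x_1*x_2 - 7/3*x_2**2 - x_1 + 1/3*x_2 + 1 to the basis.

The other S-polynomials (S(f_1,g_3), S(f_2,g_3)) all reduce to 0 modulo the current basis, so we have a Gröbner basis.
Inter-reduce: drop elements whose leading term is divisible by another's, tail-reduce, and make monic.
Reduced Gröbner basis: {x_2**3 + 1/3*x_1*x_2 - 7/3*x_2**2 - x_1 + 1/3*x_2 + 1, x_1**2 + x_2**2 + 1/3*x_1 - 1/3*x_2 - 2/3}.

Buchberger on the second generating set:
h_1 = 5*x_1**2*x_2 - 15*x_1**2 - 5*x_2**2 - 2*x_1 + 7, LT = x_1**2*x_2.
h_2 = 12*x_1**2*x_2 - 12*x_1**2 + 12*x_2**2 + 8*x_1 - 8*x_2 - 4, LT = x_1**2*x_2.

S(h_1,h_2): lcm = x_1**2*x_2. S = -2*x_1**2 - 2*x_2**2 - 16/15*x_1 + 2/3*x_2 + 26/15.
  leading term x_1**2: no divisor's leading term divides it; move -2*x_1**2 to the remainder.
  leading term x_2**2: no divisor's leading term divides it; move -2*x_2**2 to the remainder.
  leading term x_1: no divisor's leading term divides it; move -16/15*x_1 to the remainder.
  leading term x_2: no divisor's leading term divides it; move 2/3*x_2 to the remainder.
  leading term 1: no divisor's leading term divides it; move 26/15 to the remainder.
  remainder -2*x_1**2 - 2*x_2**2 - 16/15*x_1 + 2/3*x_2 + 26/15 ≠ 0; add k_3 = -2*x_1**2 - 2*x_2**2 - 16/15*x_1 + 2/3*x_2 + 26/15 to the basis.

S(h_1,k_3): lcm = x_1**2*x_2. S = -x_2**3 - 3*x_1**2 - 8/15*x_1*x_2 - 2/3*x_2**2 - 2/5*x_1 + 13/15*x_2 + 7/5.
  leading term x_2**3: no divisor's leading term divides it; move -x_2**3 to the remainder.
  leading term x_1**2: subtract (3/2)·k_3 from -3*x_1**2 - 8/15*x_1*x_2 - 2/3*x_2**2 - 2/5*x_1 + 13/15*x_2 + 7/5 → -8/15*x_1*x_2 + 7/3*x_2**2 + 6/5*x_1 - 2/15*x_2 - 6/5
  leading term x_1*x_2: no divisor's leading term divides it; move -8/15*x_1*x_2 to the remainder.
  leading term x_2**2: no divisor's leading term divides it; move 7/3*x_2**2 to the remainder.
  leading term x_1: no divisor's leading term divides it; move 6/5*x_1 to the remainder.
  leading term x_2: no divisor's leading term divides it; move -2/15*x_2 to the remainder.
  leading term 1: no divisor's leading term divides it; move -6/5 to the remainder.
  remainder -x_2**3 - 8/15*x_1*x_2 + 7/3*x_2**2 + 6/5*x_1 - 2/15*x_2 - 6/5 ≠ 0; add k_4 = -x_2**3 - 8/15*x_1*x_2 + 7/3*x_2**2 + 6/5*x_1 - 2/15*x_2 - 6/5 to the basis.

The other S-polynomials (S(h_2,k_3), S(h_1,k_4), S(h_2,k_4), S(k_3,k_4)) all reduce to 0 modulo the current basis, so we have a Gröbner basis.
Inter-reduce: drop elements whose leading term is divisible by another's, tail-reduce, and make monic.
Reduced Gröbner basis: {x_2**3 + 8/15*x_1*x_2 - 7/3*x_2**2 - 6/5*x_1 + 2/15*x_2 + 6/5, x_1**2 + x_2**2 + 8/15*x_1 - 1/3*x_2 - 13/15}.

Since the reduced bases disagree, the two ideals are not the same.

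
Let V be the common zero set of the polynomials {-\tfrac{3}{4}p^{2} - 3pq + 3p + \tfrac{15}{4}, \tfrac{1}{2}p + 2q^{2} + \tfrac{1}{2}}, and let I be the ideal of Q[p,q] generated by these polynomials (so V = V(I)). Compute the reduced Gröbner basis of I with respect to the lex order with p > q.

G = {p + 4q^{2} + 1, q^{4} - q^{3} + \tfrac{3}{2}q^{2} - \tfrac{1}{4}q}

f_1 = -\tfrac{3}{4}p^{2} - 3pq + 3p + \tfrac{15}{4}, LT = p^{2}.
f_2 = \tfrac{1}{2}p + 2q^{2} + \tfrac{1}{2}, LT = p.

S(f_1,f_2): lcm = p^{2}. S = -4pq^{2} + 4pq - 5p - 5.
  leading term pq^{2}: subtract (-8q^{2})·f_2 from -4pq^{2} + 4pq - 5p - 5 → 4pq - 5p + 16q^{4} + 4q^{2} - 5
  leading term pq: subtract (8q)·f_2 from 4pq - 5p + 16q^{4} + 4q^{2} - 5 → -5p + 16q^{4} - 16q^{3} + 4q^{2} - 4q - 5
  leading term p: subtract (-10)·f_2 from -5p + 16q^{4} - 16q^{3} + 4q^{2} - 4q - 5 → 16q^{4} - 16q^{3} + 24q^{2} - 4q
  leading term q^{4}: no divisor's leading term divides it; move 16q^{4} to the remainder.
  leading term q^{3}: no divisor's leading term divides it; move -16q^{3} to the remainder.
  leading term q^{2}: no divisor's leading term divides it; move 24q^{2} to the remainder.
  leading term q: no divisor's leading term divides it; move -4q to the remainder.
  remainder 16q^{4} - 16q^{3} + 24q^{2} - 4q ≠ 0; add g_3 = 16q^{4} - 16q^{3} + 24q^{2} - 4q to the basis.

The other S-polynomials (S(f_1,g_3), S(f_2,g_3)) all reduce to 0 modulo the current basis, so we have a Gröbner basis.
Inter-reduce: drop elements whose leading term is divisible by another's, tail-reduce, and make monic.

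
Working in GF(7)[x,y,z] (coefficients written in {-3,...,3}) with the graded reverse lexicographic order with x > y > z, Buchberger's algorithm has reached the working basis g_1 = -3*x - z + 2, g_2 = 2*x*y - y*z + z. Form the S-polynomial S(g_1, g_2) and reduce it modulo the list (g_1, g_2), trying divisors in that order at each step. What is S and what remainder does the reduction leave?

lcm(LM(g_1), LM(g_2)) = x*y.
S = (lcm/LT(g_1))·g_1 − (lcm/LT(g_2))·g_2 = 2*y*z - 3*y + 3*z.
Reduce S modulo (g_1, g_2) in that order:
  leading term y*z: no divisor's leading term divides it; move 2*y*z to the remainder.
  leading term y: no divisor's leading term divides it; move -3*y to the remainder.
  leading term z: no divisor's leading term divides it; move 3*z to the remainder.
The remainder 2*y*z - 3*y + 3*z is nonzero, so it would be added as the next basis element.

S(g_1, g_2) = 2*y*z - 3*y + 3*z; remainder on division = 2*y*z - 3*y + 3*z.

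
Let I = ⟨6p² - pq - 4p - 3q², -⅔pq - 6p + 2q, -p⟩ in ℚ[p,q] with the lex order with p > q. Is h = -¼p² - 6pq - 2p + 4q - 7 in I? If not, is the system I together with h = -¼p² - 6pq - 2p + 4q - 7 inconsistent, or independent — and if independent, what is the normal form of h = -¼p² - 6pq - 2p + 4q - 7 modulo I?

Adjoining -¼p² - 6pq - 2p + 4q - 7 makes the ideal the whole ring: the system is inconsistent.

First compute the reduced Gröbner basis of I by Buchberger's algorithm.
f_1 = 6p² - pq - 4p - 3q², LT = p².
f_2 = -⅔pq - 6p + 2q, LT = pq.
f_3 = -p, LT = p.

S(f_1,f_2): lcm = p²q. S = -9p² - ⅙pq² + 7/3pq - ½q³.
  leading term p²: subtract (-3/2)·f_1 from -9p² - ⅙pq² + 7/3pq - ½q³ → -⅙pq² + ⅚pq - 6p - ½q³ - 9/2q²
  leading term pq²: subtract (¼q)·f_2 from -⅙pq² + ⅚pq - 6p - ½q³ - 9/2q² → 7/3pq - 6p - ½q³ - 5q²
  leading term pq: subtract (-7/2)·f_2 from 7/3pq - 6p - ½q³ - 5q² → -27p - ½q³ - 5q² + 7q
  leading term p: subtract (27)·f_3 from -27p - ½q³ - 5q² + 7q → -½q³ - 5q² + 7q
  leading term q³: no divisor's leading term divides it; move -½q³ to the remainder.
  leading term q²: no divisor's leading term divides it; move -5q² to the remainder.
  leading term q: no divisor's leading term divides it; move 7q to the remainder.
  remainder -½q³ - 5q² + 7q ≠ 0; add k_4 = -½q³ - 5q² + 7q to the basis.

S(f_1,f_3): lcm = p². S = -⅙pq - ⅔p - ½q².
  leading term pq: subtract (¼)·f_2 from -⅙pq - ⅔p - ½q² → ⅚p - ½q² - ½q
  leading term p: subtract (-⅚)·f_3 from ⅚p - ½q² - ½q → -½q² - ½q
  leading term q²: no divisor's leading term divides it; move -½q² to the remainder.
  leading term q: no divisor's leading term divides it; move -½q to the remainder.
  remainder -½q² - ½q ≠ 0; add k_5 = -½q² - ½q to the basis.

S(f_2,f_3): lcm = pq. S = 9p - 3q.
  leading term p: subtract (-9)·f_3 from 9p - 3q → -3q
  leading term q: no divisor's leading term divides it; move -3q to the remainder.
  remainder -3q ≠ 0; add k_6 = -3q to the basis.

The other S-polynomials (S(f_1,k_4), S(f_2,k_4), S(f_3,k_4), S(f_1,k_5), S(f_2,k_5), S(f_3,k_5), S(k_4,k_5), S(f_1,k_6), S(f_2,k_6), S(f_3,k_6), S(k_4,k_6), S(k_5,k_6)) all reduce to 0 modulo the current basis, so we have a Gröbner basis.
Inter-reduce: drop elements whose leading term is divisible by another's, tail-reduce, and make monic.
Reduced Gröbner basis: {p, q}.
Label its elements g_1 = p, g_2 = q.

Reduce h = -¼p² - 6pq - 2p + 4q - 7 modulo G:
  leading term p²: subtract (-¼p)·g_1 from -¼p² - 6pq - 2p + 4q - 7 → -6pq - 2p + 4q - 7
  leading term pq: subtract (-6q)·g_1 from -6pq - 2p + 4q - 7 → -2p + 4q - 7
  leading term p: subtract (-2)·g_1 from -2p + 4q - 7 → 4q - 7
  leading term q: subtract (4)·g_2 from 4q - 7 → -7
  leading term 1: no divisor's leading term divides it; move -7 to the remainder.
  normal form = -7.
The normal form is nonzero, so h ∉ I. Since h minus its normal form lies in I, I + (h) = I + (r) where r = -7; decide whether this ideal is the whole ring.
Here r = -7 is a nonzero constant, hence a unit: 1 ∈ I + (h), the Gröbner basis of I + (h) is {1}, and the enlarged system has no common solution — adjoining h is inconsistent.

Ideal membership is decidable via reduction modulo a Gröbner basis.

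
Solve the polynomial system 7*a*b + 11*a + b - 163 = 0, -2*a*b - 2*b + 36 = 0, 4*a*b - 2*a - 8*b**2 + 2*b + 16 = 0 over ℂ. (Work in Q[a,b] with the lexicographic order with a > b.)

{(5, 3)}

Compute a lex Gröbner basis by Buchberger's algorithm.
f_1 = 7*a*b + 11*a + b - 163, LT = a*b.
f_2 = -2*a*b - 2*b + 36, LT = a*b.
f_3 = 4*a*b - 2*a - 8*b**2 + 2*b + 16, LT = a*b.

S(f_1,f_2): lcm = a*b. S = 11/7*a - 6/7*b - 37/7.
  reduce S modulo (f_1, f_2, f_3):
  remainder 11/7*a - 6/7*b - 37/7 ≠ 0; add h_4 = 11/7*a - 6/7*b - 37/7 to the basis.

S(f_1,f_3): lcm = a*b. S = 29/14*a + 2*b**2 - 5/14*b - 191/7.
  reduce S modulo (f_1, f_2, f_3, h_4):
  remainder 2*b**2 + 17/22*b - 447/22 ≠ 0; add h_5 = 2*b**2 + 17/22*b - 447/22 to the basis.

S(f_1,h_4): lcm = a*b. S = 11/7*a + 6/11*b**2 + 270/77*b - 163/7.
  reduce S modulo (f_1, f_2, f_3, h_4, h_5):
  remainder 1005/242*b - 3015/242 ≠ 0; add h_6 = 1005/242*b - 3015/242 to the basis.

The other S-polynomials (S(f_2,f_3), S(f_2,h_4), S(f_3,h_4), S(f_1,h_5), S(f_2,h_5), S(f_3,h_5), S(h_4,h_5), S(f_1,h_6), S(f_2,h_6), S(f_3,h_6), S(h_4,h_6), S(h_5,h_6)) all reduce to 0 modulo the current basis, so we have a Gröbner basis.
Inter-reduce: drop elements whose leading term is divisible by another's, tail-reduce, and make monic.
Reduced Gröbner basis: {a - 5, b - 3}.

A lex Gröbner basis eliminates variables successively. Here b - 3 depends only on b, with roots {3}; lifting each root through the earlier basis elements recovers the full solutions.
  b = 3: the earlier basis element becomes a - 5 = 0, giving a = 5 — point (5, 3).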